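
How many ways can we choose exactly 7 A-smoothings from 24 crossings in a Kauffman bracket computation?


We choose which 7 of 24 crossings get A-smoothings.
C(24, 7) = 24! / (7! * 17!)
= 346104

346104


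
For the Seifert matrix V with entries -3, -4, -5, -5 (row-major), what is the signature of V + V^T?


Step 1: V + V^T = [[-6, -9], [-9, -10]]
Step 2: trace = -16, det = -21
Step 3: Discriminant = (-16)^2 - 4*(-21) = 340
Step 4: Eigenvalues: 1.21954, -17.2195
Step 5: Signature = (# positive eigenvalues) - (# negative eigenvalues) = 0

0


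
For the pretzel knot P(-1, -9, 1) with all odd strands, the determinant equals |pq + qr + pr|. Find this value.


Step 1: Compute pq + qr + pr.
pq = (-1)*(-9) = 9
qr = (-9)*1 = -9
pr = (-1)*1 = -1
pq + qr + pr = 9 + (-9) + (-1) = -1
Step 2: Take absolute value.
det(P(-1,-9,1)) = |-1| = 1

1


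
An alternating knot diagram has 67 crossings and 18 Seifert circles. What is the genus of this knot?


For alternating knots, g = (c - s + 1)/2.
= (67 - 18 + 1)/2
= 50/2 = 25

25


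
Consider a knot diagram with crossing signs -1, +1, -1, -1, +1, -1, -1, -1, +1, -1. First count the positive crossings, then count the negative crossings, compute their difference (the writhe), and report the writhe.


Step 1: Count positive crossings (+1).
Positive crossings: 3
Step 2: Count negative crossings (-1).
Negative crossings: 7
Step 3: Writhe = (positive) - (negative)
w = 3 - 7 = -4
Step 4: |w| = 4, and w is negative

-4


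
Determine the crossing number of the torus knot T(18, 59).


For a torus knot T(p, q) with gcd(p,q)=1,
the crossing number is min(p*(q-1), q*(p-1)).
p*(q-1) = 18*58 = 1044
q*(p-1) = 59*17 = 1003
min(1044, 1003) = 1003

1003


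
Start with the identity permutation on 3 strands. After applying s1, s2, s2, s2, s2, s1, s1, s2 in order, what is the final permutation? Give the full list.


Starting with identity [1, 2, 3].
Apply generators in sequence:
  After s1: [2, 1, 3]
  After s2: [2, 3, 1]
  After s2: [2, 1, 3]
  After s2: [2, 3, 1]
  After s2: [2, 1, 3]
  After s1: [1, 2, 3]
  After s1: [2, 1, 3]
  After s2: [2, 3, 1]
Final permutation: [2, 3, 1]

[2, 3, 1]


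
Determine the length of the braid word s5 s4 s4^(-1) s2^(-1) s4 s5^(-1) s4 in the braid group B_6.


The word length counts the number of generators (including inverses).
Listing each generator: s5, s4, s4^(-1), s2^(-1), s4, s5^(-1), s4
There are 7 generators in this braid word.

7


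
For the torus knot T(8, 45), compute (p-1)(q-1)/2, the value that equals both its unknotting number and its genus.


For a torus knot T(p,q), both the unknotting number and genus equal (p-1)(q-1)/2.
= (8-1)(45-1)/2
= 7*44/2
= 308/2 = 154

154


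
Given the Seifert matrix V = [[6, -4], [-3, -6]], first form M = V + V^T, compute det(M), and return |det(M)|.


Step 1: Form V + V^T where V = [[6, -4], [-3, -6]]
  V^T = [[6, -3], [-4, -6]]
  V + V^T = [[12, -7], [-7, -12]]
Step 2: det(V + V^T) = 12*(-12) - (-7)*(-7)
  = -144 - 49 = -193
Step 3: Knot determinant = |det(V + V^T)| = |-193| = 193

193


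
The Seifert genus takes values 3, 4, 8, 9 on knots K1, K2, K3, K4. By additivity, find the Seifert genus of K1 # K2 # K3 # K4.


The Seifert genus is additive under connected sum.
Seifert genus(K1 # K2 # K3 # K4) = (3) + (4) + (8) + (9)
= 24

24


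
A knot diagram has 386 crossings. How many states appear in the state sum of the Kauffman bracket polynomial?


Each crossing contributes 2 choices (A-smoothing or B-smoothing).
Total states = 2^386 = 157608024785577916849116160400574455220318957081861786671793173616982887085988842445657065019539662563226511961227264

157608024785577916849116160400574455220318957081861786671793173616982887085988842445657065019539662563226511961227264


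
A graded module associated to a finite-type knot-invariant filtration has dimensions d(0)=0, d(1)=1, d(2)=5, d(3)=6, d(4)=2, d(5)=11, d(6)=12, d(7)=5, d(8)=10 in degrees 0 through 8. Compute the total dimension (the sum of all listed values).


Total dimension = d(0) + d(1) + ... + d(8)
= 0 + 1 + 5 + 6 + 2 + 11 + 12 + 5 + 10
= 52

52


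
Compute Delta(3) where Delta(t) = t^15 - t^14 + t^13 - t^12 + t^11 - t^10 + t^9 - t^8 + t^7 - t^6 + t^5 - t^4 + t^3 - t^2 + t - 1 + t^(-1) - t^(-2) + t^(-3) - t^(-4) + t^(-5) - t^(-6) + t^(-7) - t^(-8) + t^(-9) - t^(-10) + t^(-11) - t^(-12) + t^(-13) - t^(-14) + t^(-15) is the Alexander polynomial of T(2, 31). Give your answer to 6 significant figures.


Substituting t = 3 into Delta(t) = t^15 - t^14 + t^13 - t^12 + t^11 - t^10 + t^9 - t^8 + t^7 - t^6 + t^5 - t^4 + t^3 - t^2 + t - 1 + t^(-1) - t^(-2) + t^(-3) - t^(-4) + t^(-5) - t^(-6) + t^(-7) - t^(-8) + t^(-9) - t^(-10) + t^(-11) - t^(-12) + t^(-13) - t^(-14) + t^(-15):
Term values: (14348907) + (-4782969) + (1594323) + (-531441) + (177147) + (-59049) + (19683) + (-6561) + (2187) + (-729) + (243) + (-81) + (27) + (-9) + (3) + (-1) + (0.333333) + (-0.111111) + (0.037037) + (-0.0123457) + (0.00411523) + (-0.00137174) + (0.000457247) + (-0.000152416) + (5.08053e-05) + (-1.69351e-05) + (5.64503e-06) + (-1.88168e-06) + (6.27225e-07) + (-2.09075e-07) + (6.96917e-08)
Sum = 10761680.25
Rounded to 6 significant figures: 1.07617e+07

1.07617e+07


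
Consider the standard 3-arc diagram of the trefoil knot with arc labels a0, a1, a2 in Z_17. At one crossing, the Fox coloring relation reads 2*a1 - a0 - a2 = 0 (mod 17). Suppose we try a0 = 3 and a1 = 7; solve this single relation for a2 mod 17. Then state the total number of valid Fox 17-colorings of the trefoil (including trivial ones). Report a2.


Step 1: Apply the given crossing relation 2*a1 - a0 - a2 = 0 (mod 17).
  a2 = 2*a1 - a0 mod 17
  a2 = 2*7 - 3 mod 17
  a2 = 14 - 3 mod 17
  a2 = 11 mod 17 = 11
Step 2: The trefoil has determinant 3.
  Number of Fox p-colorings (p prime) is p^2 if p = 3, else p.
  Since 17 does not divide 3, only trivial (constant) colorings exist.
  (So the trial a0 = 3, a1 = 7 with a0 != a1 does NOT extend to a valid coloring of the whole trefoil: the other two crossing relations require 3*(a1 - a0) = 0 (mod 17), which fails.)
  Total colorings = 17
Step 3: a2 = 11, total Fox 17-colorings = 17

11


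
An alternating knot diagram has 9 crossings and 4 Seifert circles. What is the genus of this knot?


For alternating knots, g = (c - s + 1)/2.
= (9 - 4 + 1)/2
= 6/2 = 3

3


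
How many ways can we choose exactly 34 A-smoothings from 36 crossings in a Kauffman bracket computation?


We choose which 34 of 36 crossings get A-smoothings.
C(36, 34) = 36! / (34! * 2!)
= 630

630


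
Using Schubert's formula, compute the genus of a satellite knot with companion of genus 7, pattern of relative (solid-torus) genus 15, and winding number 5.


Schubert: g(satellite) = g_rel(pattern) + |winding| * g(companion),
where g_rel(pattern) is the genus of the pattern relative to the solid torus.
= 15 + 5 * 7
= 15 + 35 = 50

50


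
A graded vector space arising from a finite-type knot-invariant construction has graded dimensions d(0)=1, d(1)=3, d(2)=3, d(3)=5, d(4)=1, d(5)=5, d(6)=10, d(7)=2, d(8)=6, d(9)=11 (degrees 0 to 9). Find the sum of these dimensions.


Total dimension = d(0) + d(1) + ... + d(9)
= 1 + 3 + 3 + 5 + 1 + 5 + 10 + 2 + 6 + 11
= 47

47


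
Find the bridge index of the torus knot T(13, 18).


The bridge number of T(p,q) is min(p,q).
min(13, 18) = 13

13


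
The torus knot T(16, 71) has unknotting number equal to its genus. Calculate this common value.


For a torus knot T(p,q), both the unknotting number and genus equal (p-1)(q-1)/2.
= (16-1)(71-1)/2
= 15*70/2
= 1050/2 = 525

525


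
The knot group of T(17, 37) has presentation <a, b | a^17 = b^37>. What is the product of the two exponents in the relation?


The relation is a^17 = b^37.
Product of exponents = 17 * 37
= 629

629


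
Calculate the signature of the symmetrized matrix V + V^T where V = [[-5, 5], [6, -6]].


Step 1: V + V^T = [[-10, 11], [11, -12]]
Step 2: trace = -22, det = -1
Step 3: Discriminant = (-22)^2 - 4*(-1) = 488
Step 4: Eigenvalues: 0.045361, -22.0454
Step 5: Signature = (# positive eigenvalues) - (# negative eigenvalues) = 0

0


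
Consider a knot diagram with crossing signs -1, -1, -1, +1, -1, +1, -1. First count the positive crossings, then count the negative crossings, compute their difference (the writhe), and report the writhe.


Step 1: Count positive crossings (+1).
Positive crossings: 2
Step 2: Count negative crossings (-1).
Negative crossings: 5
Step 3: Writhe = (positive) - (negative)
w = 2 - 5 = -3
Step 4: |w| = 3, and w is negative

-3


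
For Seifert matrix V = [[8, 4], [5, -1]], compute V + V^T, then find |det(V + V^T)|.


Step 1: Form V + V^T where V = [[8, 4], [5, -1]]
  V^T = [[8, 5], [4, -1]]
  V + V^T = [[16, 9], [9, -2]]
Step 2: det(V + V^T) = 16*(-2) - 9*9
  = -32 - 81 = -113
Step 3: Knot determinant = |det(V + V^T)| = |-113| = 113

113


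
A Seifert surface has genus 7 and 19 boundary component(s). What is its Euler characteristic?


chi = 2 - 2g - b
= 2 - 2*7 - 19
= 2 - 14 - 19 = -31

-31


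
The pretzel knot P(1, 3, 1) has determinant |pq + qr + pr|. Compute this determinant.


Step 1: Compute pq + qr + pr.
pq = 1*3 = 3
qr = 3*1 = 3
pr = 1*1 = 1
pq + qr + pr = 3 + 3 + 1 = 7
Step 2: Take absolute value.
det(P(1,3,1)) = |7| = 7

7


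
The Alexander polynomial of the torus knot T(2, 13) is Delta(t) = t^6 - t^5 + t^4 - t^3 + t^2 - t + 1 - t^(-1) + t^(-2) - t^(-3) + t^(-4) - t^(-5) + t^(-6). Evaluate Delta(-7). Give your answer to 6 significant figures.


Substituting t = -7 into Delta(t) = t^6 - t^5 + t^4 - t^3 + t^2 - t + 1 - t^(-1) + t^(-2) - t^(-3) + t^(-4) - t^(-5) + t^(-6):
Term values: (117649) + (16807) + (2401) + (343) + (49) + (7) + (1) + (0.142857) + (0.0204082) + (0.00291545) + (0.000416493) + (5.9499e-05) + (8.49986e-06)
Sum = 137257.1667
Rounded to 6 significant figures: 137257

137257


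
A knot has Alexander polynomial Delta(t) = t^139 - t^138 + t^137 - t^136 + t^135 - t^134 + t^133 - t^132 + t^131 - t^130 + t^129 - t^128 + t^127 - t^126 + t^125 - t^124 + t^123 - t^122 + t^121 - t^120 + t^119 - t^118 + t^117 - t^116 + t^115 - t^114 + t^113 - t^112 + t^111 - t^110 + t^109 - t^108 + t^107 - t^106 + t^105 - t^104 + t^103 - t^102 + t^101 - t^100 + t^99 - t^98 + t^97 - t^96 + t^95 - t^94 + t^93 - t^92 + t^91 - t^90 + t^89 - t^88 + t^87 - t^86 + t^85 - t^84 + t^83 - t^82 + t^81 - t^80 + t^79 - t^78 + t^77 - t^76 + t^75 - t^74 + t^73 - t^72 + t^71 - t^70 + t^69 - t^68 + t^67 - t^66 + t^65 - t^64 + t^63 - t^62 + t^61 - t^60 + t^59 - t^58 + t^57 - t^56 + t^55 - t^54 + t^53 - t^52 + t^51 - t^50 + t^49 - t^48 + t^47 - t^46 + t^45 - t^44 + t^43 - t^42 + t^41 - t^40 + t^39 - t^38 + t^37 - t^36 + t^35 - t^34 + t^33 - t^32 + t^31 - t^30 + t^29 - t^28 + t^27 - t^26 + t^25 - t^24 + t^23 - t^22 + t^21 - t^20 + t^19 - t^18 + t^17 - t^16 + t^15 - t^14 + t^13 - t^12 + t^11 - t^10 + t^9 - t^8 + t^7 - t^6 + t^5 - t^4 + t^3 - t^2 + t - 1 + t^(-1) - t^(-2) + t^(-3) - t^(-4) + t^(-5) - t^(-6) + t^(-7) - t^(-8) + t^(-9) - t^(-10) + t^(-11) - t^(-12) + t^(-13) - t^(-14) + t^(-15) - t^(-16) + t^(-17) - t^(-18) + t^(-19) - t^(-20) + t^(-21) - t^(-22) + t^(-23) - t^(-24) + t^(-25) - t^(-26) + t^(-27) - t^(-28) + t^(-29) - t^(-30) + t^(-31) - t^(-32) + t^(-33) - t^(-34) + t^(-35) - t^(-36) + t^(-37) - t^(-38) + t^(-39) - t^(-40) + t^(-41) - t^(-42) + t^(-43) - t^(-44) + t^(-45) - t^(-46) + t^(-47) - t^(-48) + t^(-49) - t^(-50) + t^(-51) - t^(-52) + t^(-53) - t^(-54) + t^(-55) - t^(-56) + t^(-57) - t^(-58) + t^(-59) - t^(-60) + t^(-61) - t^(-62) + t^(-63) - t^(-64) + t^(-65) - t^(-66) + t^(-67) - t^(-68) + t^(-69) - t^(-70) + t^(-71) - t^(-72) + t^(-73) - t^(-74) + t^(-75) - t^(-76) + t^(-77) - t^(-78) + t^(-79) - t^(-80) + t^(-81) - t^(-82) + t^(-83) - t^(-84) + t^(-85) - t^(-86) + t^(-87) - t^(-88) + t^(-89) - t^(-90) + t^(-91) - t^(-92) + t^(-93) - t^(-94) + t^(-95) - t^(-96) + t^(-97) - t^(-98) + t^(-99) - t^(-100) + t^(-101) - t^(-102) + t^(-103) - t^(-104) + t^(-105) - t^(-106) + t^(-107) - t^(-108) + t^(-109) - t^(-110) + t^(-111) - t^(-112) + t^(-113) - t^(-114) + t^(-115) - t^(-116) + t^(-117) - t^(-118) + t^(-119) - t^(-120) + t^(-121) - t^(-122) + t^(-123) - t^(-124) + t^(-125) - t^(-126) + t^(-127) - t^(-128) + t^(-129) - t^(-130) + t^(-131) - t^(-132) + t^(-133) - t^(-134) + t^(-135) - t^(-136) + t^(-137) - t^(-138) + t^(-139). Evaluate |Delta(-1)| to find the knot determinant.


Step 1: The polynomial has 279 terms with alternating signs, exponents from 139 down to -139.
Step 2: Substitute t = -1. The i-th term has coefficient (-1)^i and exponent (m-i),
  so its value is (-1)^i * (-1)^(m-i) = (-1)^m = -1 for every i.
Step 3: All 279 terms equal -1, so Delta(-1) = 279 * (-1) = -279
Step 4: |Delta(-1)| = 279

279


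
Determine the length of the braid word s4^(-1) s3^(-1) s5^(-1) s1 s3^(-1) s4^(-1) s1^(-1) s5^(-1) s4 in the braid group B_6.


The word length counts the number of generators (including inverses).
Listing each generator: s4^(-1), s3^(-1), s5^(-1), s1, s3^(-1), s4^(-1), s1^(-1), s5^(-1), s4
There are 9 generators in this braid word.

9


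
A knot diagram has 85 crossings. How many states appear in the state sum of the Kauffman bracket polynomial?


Each crossing contributes 2 choices (A-smoothing or B-smoothing).
Total states = 2^85 = 38685626227668133590597632

38685626227668133590597632


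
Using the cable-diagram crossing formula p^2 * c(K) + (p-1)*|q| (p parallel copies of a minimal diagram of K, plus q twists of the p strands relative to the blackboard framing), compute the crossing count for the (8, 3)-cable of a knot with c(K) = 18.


Step 1: Each of the c(K) crossings of the companion diagram becomes p*p = p^2 crossings among the p parallel strands, and each of the |q| twists s_1 s_2 ... s_(p-1) adds (p-1) crossings.
  Crossings = p^2 * c(K) + (p-1)*|q|
Step 2: = 8^2 * 18 + (8-1)*3
Step 3: = 64*18 + 7*3
Step 4: = 1152 + 21 = 1173

1173


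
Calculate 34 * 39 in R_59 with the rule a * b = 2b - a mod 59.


34 * 39 = 2*39 - 34 mod 59
= 78 - 34 mod 59
= 44 mod 59 = 44

44


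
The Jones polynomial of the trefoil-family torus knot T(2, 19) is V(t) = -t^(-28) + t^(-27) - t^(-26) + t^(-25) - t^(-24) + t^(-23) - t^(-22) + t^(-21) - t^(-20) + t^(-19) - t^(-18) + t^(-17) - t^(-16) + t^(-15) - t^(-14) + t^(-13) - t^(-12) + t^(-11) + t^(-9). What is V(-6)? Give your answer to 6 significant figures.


Substituting t = -6 into V(t) = -t^(-28) + t^(-27) - t^(-26) + t^(-25) - t^(-24) + t^(-23) - t^(-22) + t^(-21) - t^(-20) + t^(-19) - t^(-18) + t^(-17) - t^(-16) + t^(-15) - t^(-14) + t^(-13) - t^(-12) + t^(-11) + t^(-9):
  (-)t^(-28) = -1.62841e-22
  (+)t^(-27) = -9.77049e-22
  (-)t^(-26) = -5.86229e-21
  (+)t^(-25) = -3.51738e-20
  (-)t^(-24) = -2.11043e-19
  (+)t^(-23) = -1.26626e-18
  (-)t^(-22) = -7.59753e-18
  (+)t^(-21) = -4.55852e-17
  (-)t^(-20) = -2.73511e-16
  (+)t^(-19) = -1.64107e-15
  (-)t^(-18) = -9.8464e-15
  (+)t^(-17) = -5.90784e-14
  (-)t^(-16) = -3.5447e-13
  (+)t^(-15) = -2.12682e-12
  (-)t^(-14) = -1.27609e-11
  (+)t^(-13) = -7.65656e-11
  (-)t^(-12) = -4.59394e-10
  (+)t^(-11) = -2.75636e-09
  (+)t^(-9) = -9.9229e-08
Sum = (-1.62841e-22) + (-9.77049e-22) + (-5.86229e-21) + (-3.51738e-20) + (-2.11043e-19) + (-1.26626e-18) + (-7.59753e-18) + (-4.55852e-17) + (-2.73511e-16) + (-1.64107e-15) + (-9.8464e-15) + (-5.90784e-14) + (-3.5447e-13) + (-2.12682e-12) + (-1.27609e-11) + (-7.65656e-11) + (-4.59394e-10) + (-2.75636e-09) + (-9.9229e-08)
= -1.025366645e-07
Rounded to 6 significant figures: -1.02537e-07

-1.02537e-07


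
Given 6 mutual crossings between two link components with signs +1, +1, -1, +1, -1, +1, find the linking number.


Step 1: Count positive crossings: 4
Step 2: Count negative crossings: 2
Step 3: Sum of signs = 4 - 2 = 2
Step 4: Linking number = sum/2 = 2/2 = 1

1


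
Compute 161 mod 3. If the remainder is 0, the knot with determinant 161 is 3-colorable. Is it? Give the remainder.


Step 1: A knot is p-colorable if and only if p divides its determinant.
Step 2: Compute 161 mod 3.
161 = 53 * 3 + 2
Step 3: 161 mod 3 = 2
Step 4: The knot is 3-colorable: no

2


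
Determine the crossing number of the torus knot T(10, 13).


For a torus knot T(p, q) with gcd(p,q)=1,
the crossing number is min(p*(q-1), q*(p-1)).
p*(q-1) = 10*12 = 120
q*(p-1) = 13*9 = 117
min(120, 117) = 117

117


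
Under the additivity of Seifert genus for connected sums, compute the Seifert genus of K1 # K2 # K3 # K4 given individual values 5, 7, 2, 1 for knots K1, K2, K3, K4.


The Seifert genus is additive under connected sum.
Seifert genus(K1 # K2 # K3 # K4) = (5) + (7) + (2) + (1)
= 15

15


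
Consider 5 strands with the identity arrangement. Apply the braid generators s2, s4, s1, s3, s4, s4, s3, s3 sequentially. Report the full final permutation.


Starting with identity [1, 2, 3, 4, 5].
Apply generators in sequence:
  After s2: [1, 3, 2, 4, 5]
  After s4: [1, 3, 2, 5, 4]
  After s1: [3, 1, 2, 5, 4]
  After s3: [3, 1, 5, 2, 4]
  After s4: [3, 1, 5, 4, 2]
  After s4: [3, 1, 5, 2, 4]
  After s3: [3, 1, 2, 5, 4]
  After s3: [3, 1, 5, 2, 4]
Final permutation: [3, 1, 5, 2, 4]

[3, 1, 5, 2, 4]


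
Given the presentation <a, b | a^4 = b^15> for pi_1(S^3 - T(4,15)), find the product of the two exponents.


The relation is a^4 = b^15.
Product of exponents = 4 * 15
= 60

60


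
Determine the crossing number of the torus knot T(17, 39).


For a torus knot T(p, q) with gcd(p,q)=1,
the crossing number is min(p*(q-1), q*(p-1)).
p*(q-1) = 17*38 = 646
q*(p-1) = 39*16 = 624
min(646, 624) = 624

624


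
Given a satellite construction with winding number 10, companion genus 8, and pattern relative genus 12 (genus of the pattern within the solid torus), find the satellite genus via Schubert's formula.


Schubert: g(satellite) = g_rel(pattern) + |winding| * g(companion),
where g_rel(pattern) is the genus of the pattern relative to the solid torus.
= 12 + 10 * 8
= 12 + 80 = 92

92


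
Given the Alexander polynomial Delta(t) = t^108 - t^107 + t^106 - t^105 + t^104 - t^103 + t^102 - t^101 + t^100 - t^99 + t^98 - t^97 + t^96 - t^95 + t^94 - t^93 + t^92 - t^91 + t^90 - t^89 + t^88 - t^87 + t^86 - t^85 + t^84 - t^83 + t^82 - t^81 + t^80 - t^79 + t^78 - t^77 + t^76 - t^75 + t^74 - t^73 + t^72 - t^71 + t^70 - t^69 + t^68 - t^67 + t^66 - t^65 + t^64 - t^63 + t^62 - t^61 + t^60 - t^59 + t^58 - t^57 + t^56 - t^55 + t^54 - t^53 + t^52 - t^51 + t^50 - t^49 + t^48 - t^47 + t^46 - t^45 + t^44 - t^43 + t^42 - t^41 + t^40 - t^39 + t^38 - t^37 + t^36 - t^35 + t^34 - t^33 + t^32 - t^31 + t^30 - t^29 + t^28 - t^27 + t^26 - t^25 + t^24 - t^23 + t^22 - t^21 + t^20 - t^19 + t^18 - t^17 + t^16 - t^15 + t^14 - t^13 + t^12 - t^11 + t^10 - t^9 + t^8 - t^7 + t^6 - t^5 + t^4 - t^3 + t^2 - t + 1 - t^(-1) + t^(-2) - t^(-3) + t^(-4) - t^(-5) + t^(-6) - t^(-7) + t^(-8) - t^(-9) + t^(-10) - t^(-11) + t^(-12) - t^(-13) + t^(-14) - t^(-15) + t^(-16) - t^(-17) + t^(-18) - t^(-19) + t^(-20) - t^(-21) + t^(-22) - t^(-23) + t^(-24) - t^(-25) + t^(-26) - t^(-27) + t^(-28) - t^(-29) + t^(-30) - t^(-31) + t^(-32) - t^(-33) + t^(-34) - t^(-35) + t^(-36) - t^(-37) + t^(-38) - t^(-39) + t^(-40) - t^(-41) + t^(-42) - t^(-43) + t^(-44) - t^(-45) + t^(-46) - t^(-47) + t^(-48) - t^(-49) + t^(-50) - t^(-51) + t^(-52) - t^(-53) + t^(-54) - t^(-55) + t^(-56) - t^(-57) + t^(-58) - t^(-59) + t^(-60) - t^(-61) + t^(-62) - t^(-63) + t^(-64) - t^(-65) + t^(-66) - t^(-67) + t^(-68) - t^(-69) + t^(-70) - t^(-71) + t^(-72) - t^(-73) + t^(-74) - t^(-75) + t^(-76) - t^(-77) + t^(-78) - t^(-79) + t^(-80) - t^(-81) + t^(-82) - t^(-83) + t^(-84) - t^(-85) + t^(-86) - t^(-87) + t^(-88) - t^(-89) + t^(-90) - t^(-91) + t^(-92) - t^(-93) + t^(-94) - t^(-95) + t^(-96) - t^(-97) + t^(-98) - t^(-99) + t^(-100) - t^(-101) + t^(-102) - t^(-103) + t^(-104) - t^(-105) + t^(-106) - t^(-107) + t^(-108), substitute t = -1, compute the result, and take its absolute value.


Step 1: The polynomial has 217 terms with alternating signs, exponents from 108 down to -108.
Step 2: Substitute t = -1. The i-th term has coefficient (-1)^i and exponent (m-i),
  so its value is (-1)^i * (-1)^(m-i) = (-1)^m = 1 for every i.
Step 3: All 217 terms equal 1, so Delta(-1) = 217 * (1) = 217
Step 4: |Delta(-1)| = 217

217


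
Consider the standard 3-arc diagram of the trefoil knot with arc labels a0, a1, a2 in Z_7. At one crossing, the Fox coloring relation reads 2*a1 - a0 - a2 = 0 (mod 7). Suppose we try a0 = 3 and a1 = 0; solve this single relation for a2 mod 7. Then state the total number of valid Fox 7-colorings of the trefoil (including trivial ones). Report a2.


Step 1: Apply the given crossing relation 2*a1 - a0 - a2 = 0 (mod 7).
  a2 = 2*a1 - a0 mod 7
  a2 = 2*0 - 3 mod 7
  a2 = 0 - 3 mod 7
  a2 = -3 mod 7 = 4
Step 2: The trefoil has determinant 3.
  Number of Fox p-colorings (p prime) is p^2 if p = 3, else p.
  Since 7 does not divide 3, only trivial (constant) colorings exist.
  (So the trial a0 = 3, a1 = 0 with a0 != a1 does NOT extend to a valid coloring of the whole trefoil: the other two crossing relations require 3*(a1 - a0) = 0 (mod 7), which fails.)
  Total colorings = 7
Step 3: a2 = 4, total Fox 7-colorings = 7

4


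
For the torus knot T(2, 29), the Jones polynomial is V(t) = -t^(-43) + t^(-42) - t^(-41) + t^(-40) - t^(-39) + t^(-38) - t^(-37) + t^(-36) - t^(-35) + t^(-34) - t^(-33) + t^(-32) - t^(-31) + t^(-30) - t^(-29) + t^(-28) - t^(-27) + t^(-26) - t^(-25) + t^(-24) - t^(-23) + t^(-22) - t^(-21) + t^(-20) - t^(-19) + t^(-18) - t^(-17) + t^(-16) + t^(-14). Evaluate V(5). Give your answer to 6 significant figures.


Substituting t = 5 into V(t) = -t^(-43) + t^(-42) - t^(-41) + t^(-40) - t^(-39) + t^(-38) - t^(-37) + t^(-36) - t^(-35) + t^(-34) - t^(-33) + t^(-32) - t^(-31) + t^(-30) - t^(-29) + t^(-28) - t^(-27) + t^(-26) - t^(-25) + t^(-24) - t^(-23) + t^(-22) - t^(-21) + t^(-20) - t^(-19) + t^(-18) - t^(-17) + t^(-16) + t^(-14):
  (-)t^(-43) = -8.79609e-31
  (+)t^(-42) = 4.39805e-30
  (-)t^(-41) = -2.19902e-29
  (+)t^(-40) = 1.09951e-28
  (-)t^(-39) = -5.49756e-28
  (+)t^(-38) = 2.74878e-27
  (-)t^(-37) = -1.37439e-26
  (+)t^(-36) = 6.87195e-26
  (-)t^(-35) = -3.43597e-25
  (+)t^(-34) = 1.71799e-24
  (-)t^(-33) = -8.58993e-24
  (+)t^(-32) = 4.29497e-23
  (-)t^(-31) = -2.14748e-22
  (+)t^(-30) = 1.07374e-21
  (-)t^(-29) = -5.36871e-21
  (+)t^(-28) = 2.68435e-20
  (-)t^(-27) = -1.34218e-19
  (+)t^(-26) = 6.71089e-19
  (-)t^(-25) = -3.35544e-18
  (+)t^(-24) = 1.67772e-17
  (-)t^(-23) = -8.38861e-17
  (+)t^(-22) = 4.1943e-16
  (-)t^(-21) = -2.09715e-15
  (+)t^(-20) = 1.04858e-14
  (-)t^(-19) = -5.24288e-14
  (+)t^(-18) = 2.62144e-13
  (-)t^(-17) = -1.31072e-12
  (+)t^(-16) = 6.5536e-12
  (+)t^(-14) = 1.6384e-10
Sum = (-8.79609e-31) + (4.39805e-30) + (-2.19902e-29) + (1.09951e-28) + (-5.49756e-28) + (2.74878e-27) + (-1.37439e-26) + (6.87195e-26) + (-3.43597e-25) + (1.71799e-24) + (-8.58993e-24) + (4.29497e-23) + (-2.14748e-22) + (1.07374e-21) + (-5.36871e-21) + (2.68435e-20) + (-1.34218e-19) + (6.71089e-19) + (-3.35544e-18) + (1.67772e-17) + (-8.38861e-17) + (4.1943e-16) + (-2.09715e-15) + (1.04858e-14) + (-5.24288e-14) + (2.62144e-13) + (-1.31072e-12) + (6.5536e-12) + (1.6384e-10)
= 1.693013333e-10
Rounded to 6 significant figures: 1.69301e-10

1.69301e-10


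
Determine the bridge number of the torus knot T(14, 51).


The bridge number of T(p,q) is min(p,q).
min(14, 51) = 14

14


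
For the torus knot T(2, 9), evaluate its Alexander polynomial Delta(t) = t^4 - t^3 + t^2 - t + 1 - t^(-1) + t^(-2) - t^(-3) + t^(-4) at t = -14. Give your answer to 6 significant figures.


Substituting t = -14 into Delta(t) = t^4 - t^3 + t^2 - t + 1 - t^(-1) + t^(-2) - t^(-3) + t^(-4):
Term values: (38416) + (2744) + (196) + (14) + (1) + (0.0714286) + (0.00510204) + (0.000364431) + (2.60308e-05)
Sum = 41371.07692
Rounded to 6 significant figures: 41371.1

41371.1


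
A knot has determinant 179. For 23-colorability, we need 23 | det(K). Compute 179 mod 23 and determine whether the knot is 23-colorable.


Step 1: A knot is p-colorable if and only if p divides its determinant.
Step 2: Compute 179 mod 23.
179 = 7 * 23 + 18
Step 3: 179 mod 23 = 18
Step 4: The knot is 23-colorable: no

18


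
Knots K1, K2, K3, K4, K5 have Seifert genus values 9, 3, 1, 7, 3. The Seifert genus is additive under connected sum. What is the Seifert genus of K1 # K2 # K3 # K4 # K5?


The Seifert genus is additive under connected sum.
Seifert genus(K1 # K2 # K3 # K4 # K5) = (9) + (3) + (1) + (7) + (3)
= 23

23


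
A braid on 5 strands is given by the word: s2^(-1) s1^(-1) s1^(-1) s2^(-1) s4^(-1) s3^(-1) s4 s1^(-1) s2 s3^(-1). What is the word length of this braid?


The word length counts the number of generators (including inverses).
Listing each generator: s2^(-1), s1^(-1), s1^(-1), s2^(-1), s4^(-1), s3^(-1), s4, s1^(-1), s2, s3^(-1)
There are 10 generators in this braid word.

10


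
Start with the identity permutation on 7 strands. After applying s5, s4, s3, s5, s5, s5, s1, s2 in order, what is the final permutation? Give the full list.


Starting with identity [1, 2, 3, 4, 5, 6, 7].
Apply generators in sequence:
  After s5: [1, 2, 3, 4, 6, 5, 7]
  After s4: [1, 2, 3, 6, 4, 5, 7]
  After s3: [1, 2, 6, 3, 4, 5, 7]
  After s5: [1, 2, 6, 3, 5, 4, 7]
  After s5: [1, 2, 6, 3, 4, 5, 7]
  After s5: [1, 2, 6, 3, 5, 4, 7]
  After s1: [2, 1, 6, 3, 5, 4, 7]
  After s2: [2, 6, 1, 3, 5, 4, 7]
Final permutation: [2, 6, 1, 3, 5, 4, 7]

[2, 6, 1, 3, 5, 4, 7]


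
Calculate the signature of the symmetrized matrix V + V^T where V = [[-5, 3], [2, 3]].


Step 1: V + V^T = [[-10, 5], [5, 6]]
Step 2: trace = -4, det = -85
Step 3: Discriminant = (-4)^2 - 4*(-85) = 356
Step 4: Eigenvalues: 7.43398, -11.434
Step 5: Signature = (# positive eigenvalues) - (# negative eigenvalues) = 0

0


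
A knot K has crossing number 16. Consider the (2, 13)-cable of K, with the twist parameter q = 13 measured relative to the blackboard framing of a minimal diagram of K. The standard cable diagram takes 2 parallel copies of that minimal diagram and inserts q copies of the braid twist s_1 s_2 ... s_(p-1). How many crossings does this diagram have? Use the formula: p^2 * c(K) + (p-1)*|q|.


Step 1: Each of the c(K) crossings of the companion diagram becomes p*p = p^2 crossings among the p parallel strands, and each of the |q| twists s_1 s_2 ... s_(p-1) adds (p-1) crossings.
  Crossings = p^2 * c(K) + (p-1)*|q|
Step 2: = 2^2 * 16 + (2-1)*13
Step 3: = 4*16 + 1*13
Step 4: = 64 + 13 = 77

77


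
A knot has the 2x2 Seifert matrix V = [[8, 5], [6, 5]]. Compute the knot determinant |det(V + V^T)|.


Step 1: Form V + V^T where V = [[8, 5], [6, 5]]
  V^T = [[8, 6], [5, 5]]
  V + V^T = [[16, 11], [11, 10]]
Step 2: det(V + V^T) = 16*10 - 11*11
  = 160 - 121 = 39
Step 3: Knot determinant = |det(V + V^T)| = |39| = 39

39


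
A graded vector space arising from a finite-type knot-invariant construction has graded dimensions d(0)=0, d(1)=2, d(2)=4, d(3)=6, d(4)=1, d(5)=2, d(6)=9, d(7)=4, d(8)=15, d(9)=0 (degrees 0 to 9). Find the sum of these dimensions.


Total dimension = d(0) + d(1) + ... + d(9)
= 0 + 2 + 4 + 6 + 1 + 2 + 9 + 4 + 15 + 0
= 43

43


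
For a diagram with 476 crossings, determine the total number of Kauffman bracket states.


Each crossing contributes 2 choices (A-smoothing or B-smoothing).
Total states = 2^476 = 195109284394749514461349826862072894109287383916560696928697309976585733676235351257519131441468248197489183195087913930965498479955517831643136

195109284394749514461349826862072894109287383916560696928697309976585733676235351257519131441468248197489183195087913930965498479955517831643136


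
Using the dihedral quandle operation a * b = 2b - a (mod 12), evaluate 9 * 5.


9 * 5 = 2*5 - 9 mod 12
= 10 - 9 mod 12
= 1 mod 12 = 1

1


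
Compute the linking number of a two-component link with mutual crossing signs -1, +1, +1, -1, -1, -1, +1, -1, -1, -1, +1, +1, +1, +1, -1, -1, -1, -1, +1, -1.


Step 1: Count positive crossings: 8
Step 2: Count negative crossings: 12
Step 3: Sum of signs = 8 - 12 = -4
Step 4: Linking number = sum/2 = -4/2 = -2

-2


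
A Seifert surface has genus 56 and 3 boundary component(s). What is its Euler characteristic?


chi = 2 - 2g - b
= 2 - 2*56 - 3
= 2 - 112 - 3 = -113

-113


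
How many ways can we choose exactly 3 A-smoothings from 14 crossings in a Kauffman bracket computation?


We choose which 3 of 14 crossings get A-smoothings.
C(14, 3) = 14! / (3! * 11!)
= 364

364


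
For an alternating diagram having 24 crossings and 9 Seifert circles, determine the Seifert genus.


For alternating knots, g = (c - s + 1)/2.
= (24 - 9 + 1)/2
= 16/2 = 8

8


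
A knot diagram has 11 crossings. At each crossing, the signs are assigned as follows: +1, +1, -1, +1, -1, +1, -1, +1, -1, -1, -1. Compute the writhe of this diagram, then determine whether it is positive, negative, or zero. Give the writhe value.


Step 1: Count positive crossings (+1).
Positive crossings: 5
Step 2: Count negative crossings (-1).
Negative crossings: 6
Step 3: Writhe = (positive) - (negative)
w = 5 - 6 = -1
Step 4: |w| = 1, and w is negative

-1


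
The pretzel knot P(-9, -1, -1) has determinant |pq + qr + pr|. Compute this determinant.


Step 1: Compute pq + qr + pr.
pq = (-9)*(-1) = 9
qr = (-1)*(-1) = 1
pr = (-9)*(-1) = 9
pq + qr + pr = 9 + 1 + 9 = 19
Step 2: Take absolute value.
det(P(-9,-1,-1)) = |19| = 19

19


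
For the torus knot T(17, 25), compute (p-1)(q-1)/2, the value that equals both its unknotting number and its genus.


For a torus knot T(p,q), both the unknotting number and genus equal (p-1)(q-1)/2.
= (17-1)(25-1)/2
= 16*24/2
= 384/2 = 192

192


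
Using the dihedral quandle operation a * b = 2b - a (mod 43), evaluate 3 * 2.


3 * 2 = 2*2 - 3 mod 43
= 4 - 3 mod 43
= 1 mod 43 = 1

1


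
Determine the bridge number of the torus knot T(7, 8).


The bridge number of T(p,q) is min(p,q).
min(7, 8) = 7

7


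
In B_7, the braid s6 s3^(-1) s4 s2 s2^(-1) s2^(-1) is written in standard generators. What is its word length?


The word length counts the number of generators (including inverses).
Listing each generator: s6, s3^(-1), s4, s2, s2^(-1), s2^(-1)
There are 6 generators in this braid word.

6


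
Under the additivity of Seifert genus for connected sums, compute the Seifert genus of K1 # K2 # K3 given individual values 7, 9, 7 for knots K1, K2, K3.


The Seifert genus is additive under connected sum.
Seifert genus(K1 # K2 # K3) = (7) + (9) + (7)
= 23

23


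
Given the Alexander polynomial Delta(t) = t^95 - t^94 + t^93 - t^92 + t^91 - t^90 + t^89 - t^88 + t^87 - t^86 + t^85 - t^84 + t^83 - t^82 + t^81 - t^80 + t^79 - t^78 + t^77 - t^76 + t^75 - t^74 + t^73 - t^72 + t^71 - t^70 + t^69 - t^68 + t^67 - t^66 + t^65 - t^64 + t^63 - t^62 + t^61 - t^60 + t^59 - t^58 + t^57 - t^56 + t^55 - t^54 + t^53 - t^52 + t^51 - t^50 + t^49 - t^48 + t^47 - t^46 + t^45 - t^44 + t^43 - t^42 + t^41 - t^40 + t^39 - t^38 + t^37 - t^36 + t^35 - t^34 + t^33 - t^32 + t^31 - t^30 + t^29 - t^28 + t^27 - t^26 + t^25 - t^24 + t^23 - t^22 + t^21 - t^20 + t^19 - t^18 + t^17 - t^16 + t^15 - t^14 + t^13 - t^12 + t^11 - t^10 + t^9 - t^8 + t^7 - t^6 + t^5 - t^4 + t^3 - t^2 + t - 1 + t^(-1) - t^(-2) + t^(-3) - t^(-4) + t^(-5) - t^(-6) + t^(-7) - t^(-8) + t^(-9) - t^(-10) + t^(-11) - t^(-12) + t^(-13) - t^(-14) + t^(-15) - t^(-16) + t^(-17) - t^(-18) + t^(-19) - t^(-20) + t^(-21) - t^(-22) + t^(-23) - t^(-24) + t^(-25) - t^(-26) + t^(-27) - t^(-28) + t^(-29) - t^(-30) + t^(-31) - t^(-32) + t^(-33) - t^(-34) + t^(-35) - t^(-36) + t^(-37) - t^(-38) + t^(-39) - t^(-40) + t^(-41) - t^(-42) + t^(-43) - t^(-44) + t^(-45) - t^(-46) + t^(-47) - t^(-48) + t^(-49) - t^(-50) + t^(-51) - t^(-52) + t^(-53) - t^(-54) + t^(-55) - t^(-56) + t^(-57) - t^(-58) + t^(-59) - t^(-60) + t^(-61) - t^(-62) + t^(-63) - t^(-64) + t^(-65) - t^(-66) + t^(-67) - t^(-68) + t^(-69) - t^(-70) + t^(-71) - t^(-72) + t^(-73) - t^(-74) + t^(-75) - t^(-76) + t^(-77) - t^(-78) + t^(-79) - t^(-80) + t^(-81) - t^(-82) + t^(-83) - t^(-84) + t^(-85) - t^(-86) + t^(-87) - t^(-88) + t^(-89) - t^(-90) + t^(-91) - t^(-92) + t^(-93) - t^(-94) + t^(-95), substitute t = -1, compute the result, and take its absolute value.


Step 1: The polynomial has 191 terms with alternating signs, exponents from 95 down to -95.
Step 2: Substitute t = -1. The i-th term has coefficient (-1)^i and exponent (m-i),
  so its value is (-1)^i * (-1)^(m-i) = (-1)^m = -1 for every i.
Step 3: All 191 terms equal -1, so Delta(-1) = 191 * (-1) = -191
Step 4: |Delta(-1)| = 191

191


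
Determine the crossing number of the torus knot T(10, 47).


For a torus knot T(p, q) with gcd(p,q)=1,
the crossing number is min(p*(q-1), q*(p-1)).
p*(q-1) = 10*46 = 460
q*(p-1) = 47*9 = 423
min(460, 423) = 423

423


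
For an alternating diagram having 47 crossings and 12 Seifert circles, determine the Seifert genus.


For alternating knots, g = (c - s + 1)/2.
= (47 - 12 + 1)/2
= 36/2 = 18

18


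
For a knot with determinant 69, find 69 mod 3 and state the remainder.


Step 1: A knot is p-colorable if and only if p divides its determinant.
Step 2: Compute 69 mod 3.
69 = 23 * 3 + 0
Step 3: 69 mod 3 = 0
Step 4: The knot is 3-colorable: yes

0


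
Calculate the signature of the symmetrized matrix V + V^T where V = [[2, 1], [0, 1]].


Step 1: V + V^T = [[4, 1], [1, 2]]
Step 2: trace = 6, det = 7
Step 3: Discriminant = 6^2 - 4*7 = 8
Step 4: Eigenvalues: 4.41421, 1.58579
Step 5: Signature = (# positive eigenvalues) - (# negative eigenvalues) = 2

2


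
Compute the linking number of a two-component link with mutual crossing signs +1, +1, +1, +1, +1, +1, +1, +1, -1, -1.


Step 1: Count positive crossings: 8
Step 2: Count negative crossings: 2
Step 3: Sum of signs = 8 - 2 = 6
Step 4: Linking number = sum/2 = 6/2 = 3

3


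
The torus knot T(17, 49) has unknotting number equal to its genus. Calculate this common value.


For a torus knot T(p,q), both the unknotting number and genus equal (p-1)(q-1)/2.
= (17-1)(49-1)/2
= 16*48/2
= 768/2 = 384

384


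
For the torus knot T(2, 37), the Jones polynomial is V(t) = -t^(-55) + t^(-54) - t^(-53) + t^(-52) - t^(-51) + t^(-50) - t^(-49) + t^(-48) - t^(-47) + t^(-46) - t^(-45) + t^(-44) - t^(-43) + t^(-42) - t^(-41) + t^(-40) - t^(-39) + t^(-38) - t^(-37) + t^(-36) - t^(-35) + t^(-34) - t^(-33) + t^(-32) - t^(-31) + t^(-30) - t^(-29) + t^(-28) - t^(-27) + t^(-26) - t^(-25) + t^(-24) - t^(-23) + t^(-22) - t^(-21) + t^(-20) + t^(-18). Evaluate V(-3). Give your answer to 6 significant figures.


Substituting t = -3 into V(t) = -t^(-55) + t^(-54) - t^(-53) + t^(-52) - t^(-51) + t^(-50) - t^(-49) + t^(-48) - t^(-47) + t^(-46) - t^(-45) + t^(-44) - t^(-43) + t^(-42) - t^(-41) + t^(-40) - t^(-39) + t^(-38) - t^(-37) + t^(-36) - t^(-35) + t^(-34) - t^(-33) + t^(-32) - t^(-31) + t^(-30) - t^(-29) + t^(-28) - t^(-27) + t^(-26) - t^(-25) + t^(-24) - t^(-23) + t^(-22) - t^(-21) + t^(-20) + t^(-18):
  (-)t^(-55) = 5.73233e-27
  (+)t^(-54) = 1.7197e-26
  (-)t^(-53) = 5.15909e-26
  (+)t^(-52) = 1.54773e-25
  (-)t^(-51) = 4.64319e-25
  (+)t^(-50) = 1.39296e-24
  (-)t^(-49) = 4.17887e-24
  (+)t^(-48) = 1.25366e-23
  (-)t^(-47) = 3.76098e-23
  (+)t^(-46) = 1.12829e-22
  (-)t^(-45) = 3.38488e-22
  (+)t^(-44) = 1.01546e-21
  (-)t^(-43) = 3.04639e-21
  (+)t^(-42) = 9.13918e-21
  (-)t^(-41) = 2.74175e-20
  (+)t^(-40) = 8.22526e-20
  (-)t^(-39) = 2.46758e-19
  (+)t^(-38) = 7.40274e-19
  (-)t^(-37) = 2.22082e-18
  (+)t^(-36) = 6.66246e-18
  (-)t^(-35) = 1.99874e-17
  (+)t^(-34) = 5.99622e-17
  (-)t^(-33) = 1.79887e-16
  (+)t^(-32) = 5.3966e-16
  (-)t^(-31) = 1.61898e-15
  (+)t^(-30) = 4.85694e-15
  (-)t^(-29) = 1.45708e-14
  (+)t^(-28) = 4.37124e-14
  (-)t^(-27) = 1.31137e-13
  (+)t^(-26) = 3.93412e-13
  (-)t^(-25) = 1.18024e-12
  (+)t^(-24) = 3.54071e-12
  (-)t^(-23) = 1.06221e-11
  (+)t^(-22) = 3.18664e-11
  (-)t^(-21) = 9.55991e-11
  (+)t^(-20) = 2.86797e-10
  (+)t^(-18) = 2.58117e-09
Sum = (5.73233e-27) + (1.7197e-26) + (5.15909e-26) + (1.54773e-25) + (4.64319e-25) + (1.39296e-24) + (4.17887e-24) + (1.25366e-23) + (3.76098e-23) + (1.12829e-22) + (3.38488e-22) + (1.01546e-21) + (3.04639e-21) + (9.13918e-21) + (2.74175e-20) + (8.22526e-20) + (2.46758e-19) + (7.40274e-19) + (2.22082e-18) + (6.66246e-18) + (1.99874e-17) + (5.99622e-17) + (1.79887e-16) + (5.3966e-16) + (1.61898e-15) + (4.85694e-15) + (1.45708e-14) + (4.37124e-14) + (1.31137e-13) + (3.93412e-13) + (1.18024e-12) + (3.54071e-12) + (1.06221e-11) + (3.18664e-11) + (9.55991e-11) + (2.86797e-10) + (2.58117e-09)
= 3.01137059e-09
Rounded to 6 significant figures: 3.01137e-09

3.01137e-09


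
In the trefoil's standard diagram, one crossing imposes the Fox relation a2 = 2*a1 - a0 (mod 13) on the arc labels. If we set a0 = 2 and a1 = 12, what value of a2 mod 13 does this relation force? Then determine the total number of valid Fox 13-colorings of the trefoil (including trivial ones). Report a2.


Step 1: Apply the given crossing relation 2*a1 - a0 - a2 = 0 (mod 13).
  a2 = 2*a1 - a0 mod 13
  a2 = 2*12 - 2 mod 13
  a2 = 24 - 2 mod 13
  a2 = 22 mod 13 = 9
Step 2: The trefoil has determinant 3.
  Number of Fox p-colorings (p prime) is p^2 if p = 3, else p.
  Since 13 does not divide 3, only trivial (constant) colorings exist.
  (So the trial a0 = 2, a1 = 12 with a0 != a1 does NOT extend to a valid coloring of the whole trefoil: the other two crossing relations require 3*(a1 - a0) = 0 (mod 13), which fails.)
  Total colorings = 13
Step 3: a2 = 9, total Fox 13-colorings = 13

9


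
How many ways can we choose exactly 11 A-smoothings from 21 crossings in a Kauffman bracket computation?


We choose which 11 of 21 crossings get A-smoothings.
C(21, 11) = 21! / (11! * 10!)
= 352716

352716


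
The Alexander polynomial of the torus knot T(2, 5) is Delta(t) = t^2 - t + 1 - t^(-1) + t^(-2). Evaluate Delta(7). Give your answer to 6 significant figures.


Substituting t = 7 into Delta(t) = t^2 - t + 1 - t^(-1) + t^(-2):
Term values: (49) + (-7) + (1) + (-0.142857) + (0.0204082)
Sum = 42.87755102
Rounded to 6 significant figures: 42.8776

42.8776


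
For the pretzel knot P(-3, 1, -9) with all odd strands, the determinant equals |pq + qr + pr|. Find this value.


Step 1: Compute pq + qr + pr.
pq = (-3)*1 = -3
qr = 1*(-9) = -9
pr = (-3)*(-9) = 27
pq + qr + pr = -3 + (-9) + 27 = 15
Step 2: Take absolute value.
det(P(-3,1,-9)) = |15| = 15

15


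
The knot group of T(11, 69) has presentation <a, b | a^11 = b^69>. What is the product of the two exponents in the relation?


The relation is a^11 = b^69.
Product of exponents = 11 * 69
= 759

759


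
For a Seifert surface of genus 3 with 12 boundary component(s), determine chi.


chi = 2 - 2g - b
= 2 - 2*3 - 12
= 2 - 6 - 12 = -16

-16


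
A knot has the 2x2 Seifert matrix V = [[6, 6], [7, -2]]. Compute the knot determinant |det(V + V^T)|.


Step 1: Form V + V^T where V = [[6, 6], [7, -2]]
  V^T = [[6, 7], [6, -2]]
  V + V^T = [[12, 13], [13, -4]]
Step 2: det(V + V^T) = 12*(-4) - 13*13
  = -48 - 169 = -217
Step 3: Knot determinant = |det(V + V^T)| = |-217| = 217

217


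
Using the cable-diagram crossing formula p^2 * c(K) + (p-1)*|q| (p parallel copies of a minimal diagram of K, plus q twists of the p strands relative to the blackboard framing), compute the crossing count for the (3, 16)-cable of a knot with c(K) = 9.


Step 1: Each of the c(K) crossings of the companion diagram becomes p*p = p^2 crossings among the p parallel strands, and each of the |q| twists s_1 s_2 ... s_(p-1) adds (p-1) crossings.
  Crossings = p^2 * c(K) + (p-1)*|q|
Step 2: = 3^2 * 9 + (3-1)*16
Step 3: = 9*9 + 2*16
Step 4: = 81 + 32 = 113

113


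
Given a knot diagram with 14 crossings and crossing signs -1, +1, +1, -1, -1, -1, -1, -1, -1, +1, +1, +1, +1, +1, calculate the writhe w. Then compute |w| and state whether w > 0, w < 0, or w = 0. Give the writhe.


Step 1: Count positive crossings (+1).
Positive crossings: 7
Step 2: Count negative crossings (-1).
Negative crossings: 7
Step 3: Writhe = (positive) - (negative)
w = 7 - 7 = 0
Step 4: |w| = 0, and w is zero

0


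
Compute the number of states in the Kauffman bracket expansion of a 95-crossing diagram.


Each crossing contributes 2 choices (A-smoothing or B-smoothing).
Total states = 2^95 = 39614081257132168796771975168

39614081257132168796771975168
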